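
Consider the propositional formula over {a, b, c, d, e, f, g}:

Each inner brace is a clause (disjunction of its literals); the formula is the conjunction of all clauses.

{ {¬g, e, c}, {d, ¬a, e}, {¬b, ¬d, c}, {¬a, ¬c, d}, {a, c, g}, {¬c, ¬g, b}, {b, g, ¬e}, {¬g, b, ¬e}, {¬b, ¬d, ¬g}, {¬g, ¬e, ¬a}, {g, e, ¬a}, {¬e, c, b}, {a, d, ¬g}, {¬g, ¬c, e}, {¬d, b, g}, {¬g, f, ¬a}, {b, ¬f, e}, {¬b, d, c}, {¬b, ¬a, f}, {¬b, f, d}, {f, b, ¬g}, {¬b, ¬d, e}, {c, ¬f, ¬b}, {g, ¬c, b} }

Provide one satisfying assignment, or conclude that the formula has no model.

Suppose g = False.
Suppose a = False.
From the singleton clause (c), c = True.
From the singleton clause (b), b = True.
Suppose f = True.
Suppose d = False.
No clause remains; e is free.

a ↦ False, b ↦ True, c ↦ True, d ↦ False, e ↦ True, f ↦ True, g ↦ False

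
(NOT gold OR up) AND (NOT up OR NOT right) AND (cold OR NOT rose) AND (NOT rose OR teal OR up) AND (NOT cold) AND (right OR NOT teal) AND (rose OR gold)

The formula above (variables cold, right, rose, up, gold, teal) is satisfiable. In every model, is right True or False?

False

Suppose right = true.
The clause (NOT up) is unit, so up = false.
The clause (NOT gold) is unit, so gold = false.
The clause (NOT cold) is unit, so cold = false.
The clause (NOT rose) is unit, so rose = false.
That conflicts with the unit clause (rose).
So every satisfying assignment has right = False.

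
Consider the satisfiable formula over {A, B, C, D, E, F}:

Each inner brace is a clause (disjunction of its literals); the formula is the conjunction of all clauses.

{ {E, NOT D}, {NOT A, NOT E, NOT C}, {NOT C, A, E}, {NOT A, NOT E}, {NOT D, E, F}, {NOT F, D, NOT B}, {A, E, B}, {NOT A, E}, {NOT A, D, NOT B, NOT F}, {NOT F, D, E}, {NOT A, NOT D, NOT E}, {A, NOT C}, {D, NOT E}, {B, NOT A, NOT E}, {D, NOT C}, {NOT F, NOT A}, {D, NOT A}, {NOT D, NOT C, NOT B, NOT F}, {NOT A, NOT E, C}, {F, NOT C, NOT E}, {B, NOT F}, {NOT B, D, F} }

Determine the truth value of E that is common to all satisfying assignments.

Suppose E = false.
From the singleton clause (NOT D), D = false.
From the singleton clause (NOT A), A = false.
From the singleton clause (NOT C), C = false.
From the singleton clause (B), B = true.
From the singleton clause (NOT F), F = false.
But (F) is also a unit clause — contradiction.
So every satisfying assignment has E = True.

True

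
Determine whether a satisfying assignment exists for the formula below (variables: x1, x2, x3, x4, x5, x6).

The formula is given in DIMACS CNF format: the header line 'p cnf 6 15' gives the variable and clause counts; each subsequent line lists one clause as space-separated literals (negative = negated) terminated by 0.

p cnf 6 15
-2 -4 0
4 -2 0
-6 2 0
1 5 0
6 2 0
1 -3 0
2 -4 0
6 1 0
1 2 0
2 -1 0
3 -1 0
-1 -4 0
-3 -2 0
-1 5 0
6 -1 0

Case x2 = False:
From the singleton clause (¬x6), x6 = False.
That conflicts with the unit clause (x6).
That branch fails; take x2 = True instead.
From the singleton clause (¬x4), x4 = False.
That conflicts with the unit clause (x4).
Both values of x2 lead to a conflict.
No assignment satisfies every clause.

Unsatisfiable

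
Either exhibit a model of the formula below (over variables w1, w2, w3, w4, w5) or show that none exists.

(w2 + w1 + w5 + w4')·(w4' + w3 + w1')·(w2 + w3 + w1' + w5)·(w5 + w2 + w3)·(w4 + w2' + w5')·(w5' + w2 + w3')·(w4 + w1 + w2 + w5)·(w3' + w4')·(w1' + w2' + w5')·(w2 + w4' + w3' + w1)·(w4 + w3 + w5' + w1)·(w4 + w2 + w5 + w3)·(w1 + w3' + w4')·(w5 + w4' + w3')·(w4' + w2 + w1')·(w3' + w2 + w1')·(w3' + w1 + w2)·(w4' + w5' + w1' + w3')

Suppose w3 = 0.
Suppose w4 = 1.
From the singleton clause (w1'), w1 = 0.
Suppose w2 = 0.
From the singleton clause (w5), w5 = 1.
This assignment satisfies each clause.

w1: 0; w2: 0; w3: 0; w4: 1; w5: 1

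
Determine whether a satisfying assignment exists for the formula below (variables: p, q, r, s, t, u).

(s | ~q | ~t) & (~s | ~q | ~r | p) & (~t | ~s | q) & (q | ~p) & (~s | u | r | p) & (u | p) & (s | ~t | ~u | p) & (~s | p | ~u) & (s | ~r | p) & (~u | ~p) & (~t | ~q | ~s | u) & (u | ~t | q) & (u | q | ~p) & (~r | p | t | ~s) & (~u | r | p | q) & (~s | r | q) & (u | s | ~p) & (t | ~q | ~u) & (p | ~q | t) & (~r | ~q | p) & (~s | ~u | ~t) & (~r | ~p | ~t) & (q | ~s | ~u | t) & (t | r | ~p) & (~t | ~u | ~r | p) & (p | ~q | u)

Yes, satisfiable

Suppose q = 1.
Suppose s = 1.
Suppose r = 1.
The clause (p) is unit, so p = 1.
The clause (~u) is unit, so u = 0.
The clause (~t) is unit, so t = 0.
All clauses are satisfied.
A satisfying assignment: p: 1,  q: 1,  r: 1,  s: 1,  t: 0,  u: 0.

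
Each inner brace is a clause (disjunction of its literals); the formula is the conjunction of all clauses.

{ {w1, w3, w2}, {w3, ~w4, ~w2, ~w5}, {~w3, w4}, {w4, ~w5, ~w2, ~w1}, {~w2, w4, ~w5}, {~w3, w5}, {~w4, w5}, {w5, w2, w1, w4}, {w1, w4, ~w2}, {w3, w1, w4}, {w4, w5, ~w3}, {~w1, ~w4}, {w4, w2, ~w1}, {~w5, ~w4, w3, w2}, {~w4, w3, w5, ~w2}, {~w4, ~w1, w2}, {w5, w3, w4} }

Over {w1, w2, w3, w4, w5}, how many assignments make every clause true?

2

There are 2^5 = 32 truth assignments over (w1, w2, w3, w4, w5).
Split on w5. With w5 = 1, the clauses containing w5 are satisfied and ~w5 drops from the rest; 2 of the 2^4 = 16 assignments to the other variables satisfy what remains.
With w5 = 0, by the same count on the reduced clause set, 0 assignments work.
(One model: w1=F, w2=F, w3=T, w4=T, w5=T.)
Total: 2 + 0 = 2.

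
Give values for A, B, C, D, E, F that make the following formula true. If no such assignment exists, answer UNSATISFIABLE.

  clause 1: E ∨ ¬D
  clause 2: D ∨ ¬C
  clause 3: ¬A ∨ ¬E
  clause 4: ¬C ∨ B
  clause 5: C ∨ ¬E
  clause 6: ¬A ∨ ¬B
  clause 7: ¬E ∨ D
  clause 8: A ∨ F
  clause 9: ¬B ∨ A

A=True,  B=False,  C=False,  D=False,  E=False,  F=False

Branch on E: set E = False.
Unit clause (¬D) forces D = False.
Unit clause (¬C) forces C = False.
Branch on A: set A = True.
Unit clause (¬B) forces B = False.
Every clause is now satisfied; F is unconstrained.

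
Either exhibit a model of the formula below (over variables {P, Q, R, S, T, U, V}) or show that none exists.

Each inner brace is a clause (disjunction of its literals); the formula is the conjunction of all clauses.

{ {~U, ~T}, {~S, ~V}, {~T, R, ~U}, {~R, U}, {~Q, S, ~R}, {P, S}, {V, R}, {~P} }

The clause (~P) is unit, so P = 0.
The clause (S) is unit, so S = 1.
The clause (~V) is unit, so V = 0.
The clause (R) is unit, so R = 1.
The clause (U) is unit, so U = 1.
The clause (~T) is unit, so T = 0.
All clauses hold; Q can take either value.

P: 0; Q: 1; R: 1; S: 1; T: 0; U: 1; V: 0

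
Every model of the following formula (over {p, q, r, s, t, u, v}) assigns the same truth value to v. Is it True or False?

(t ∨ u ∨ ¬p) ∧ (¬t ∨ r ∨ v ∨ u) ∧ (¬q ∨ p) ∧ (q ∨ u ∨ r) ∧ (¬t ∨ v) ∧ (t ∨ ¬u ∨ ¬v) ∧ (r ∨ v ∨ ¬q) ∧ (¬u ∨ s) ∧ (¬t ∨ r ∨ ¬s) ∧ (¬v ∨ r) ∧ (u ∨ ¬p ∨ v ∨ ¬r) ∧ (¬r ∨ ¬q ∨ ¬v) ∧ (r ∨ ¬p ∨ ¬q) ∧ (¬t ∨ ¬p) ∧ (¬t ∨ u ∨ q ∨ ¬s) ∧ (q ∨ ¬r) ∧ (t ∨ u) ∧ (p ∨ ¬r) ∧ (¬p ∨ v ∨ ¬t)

Suppose v = True.
(r) alone gives r = True.
(¬q) alone gives q = False.
That conflicts with the unit clause (q).
So every satisfying assignment has v = False.

False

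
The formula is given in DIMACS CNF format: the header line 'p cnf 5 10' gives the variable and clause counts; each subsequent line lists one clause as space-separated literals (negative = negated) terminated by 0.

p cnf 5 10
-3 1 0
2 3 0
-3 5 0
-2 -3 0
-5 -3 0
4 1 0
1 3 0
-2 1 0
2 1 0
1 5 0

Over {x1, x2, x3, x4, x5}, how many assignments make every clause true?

There are 2^5 = 32 truth assignments over (x1, x2, x3, x4, x5).
Split on x4. With x4 = True, the clauses containing x4 are satisfied and ¬x4 drops from the rest; 2 of the 2^4 = 16 assignments to the other variables satisfy what remains.
With x4 = False, by the same count on the reduced clause set, 2 assignments work.
Total: 2 + 2 = 4.

4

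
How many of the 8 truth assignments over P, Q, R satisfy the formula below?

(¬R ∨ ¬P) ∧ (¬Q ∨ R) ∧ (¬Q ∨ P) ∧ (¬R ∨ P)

2

There are 2^3 = 8 truth assignments over (P, Q, R).
Split on Q. With Q = True, the clauses containing Q are satisfied and ¬Q drops from the rest; 0 of the 2^2 = 4 assignments to the other variables satisfy what remains.
With Q = False, by the same count on the reduced clause set, 2 assignments work.
Total: 0 + 2 = 2.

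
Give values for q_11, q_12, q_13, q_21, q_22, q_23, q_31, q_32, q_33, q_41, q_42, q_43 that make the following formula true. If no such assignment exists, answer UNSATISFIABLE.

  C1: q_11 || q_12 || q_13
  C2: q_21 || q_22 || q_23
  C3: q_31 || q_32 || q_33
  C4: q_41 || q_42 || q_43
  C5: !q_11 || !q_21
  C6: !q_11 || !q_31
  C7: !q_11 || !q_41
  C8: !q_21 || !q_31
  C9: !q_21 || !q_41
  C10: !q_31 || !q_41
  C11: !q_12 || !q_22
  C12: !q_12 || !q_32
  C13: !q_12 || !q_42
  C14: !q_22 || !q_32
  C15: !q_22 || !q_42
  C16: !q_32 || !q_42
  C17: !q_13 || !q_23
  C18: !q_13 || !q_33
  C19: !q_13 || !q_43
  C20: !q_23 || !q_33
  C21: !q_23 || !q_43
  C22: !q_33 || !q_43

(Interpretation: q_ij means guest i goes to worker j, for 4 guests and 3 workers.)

UNSATISFIABLE

Try q_11 = false.
Try q_12 = true.
From the singleton clause (!q_22), q_22 = false.
From the singleton clause (!q_32), q_32 = false.
From the singleton clause (!q_42), q_42 = false.
Try q_21 = true.
From the singleton clause (!q_31), q_31 = false.
From the singleton clause (q_33), q_33 = true.
From the singleton clause (!q_41), q_41 = false.
From the singleton clause (q_43), q_43 = true.
But (!q_43) is also a unit clause — contradiction.
Undo q_21 and try q_21 = false.
From the singleton clause (q_23), q_23 = true.
From the singleton clause (!q_13), q_13 = false.
From the singleton clause (!q_33), q_33 = false.
From the singleton clause (q_31), q_31 = true.
From the singleton clause (!q_41), q_41 = false.
From the singleton clause (q_43), q_43 = true.
But (!q_43) is also a unit clause — contradiction.
Either choice for q_21 ends in contradiction.
Undo q_12 and try q_12 = false.
From the singleton clause (q_13), q_13 = true.
From the singleton clause (!q_23), q_23 = false.
From the singleton clause (!q_33), q_33 = false.
From the singleton clause (!q_43), q_43 = false.
Try q_21 = true.
From the singleton clause (!q_31), q_31 = false.
From the singleton clause (q_32), q_32 = true.
From the singleton clause (!q_41), q_41 = false.
From the singleton clause (q_42), q_42 = true.
But (!q_42) is also a unit clause — contradiction.
Undo q_21 and try q_21 = false.
From the singleton clause (q_22), q_22 = true.
From the singleton clause (!q_32), q_32 = false.
From the singleton clause (q_31), q_31 = true.
From the singleton clause (!q_41), q_41 = false.
From the singleton clause (q_42), q_42 = true.
But (!q_42) is also a unit clause — contradiction.
Either choice for q_21 ends in contradiction.
Either choice for q_12 ends in contradiction.
Undo q_11 and try q_11 = true.
From the singleton clause (!q_21), q_21 = false.
From the singleton clause (!q_31), q_31 = false.
From the singleton clause (!q_41), q_41 = false.
Try q_22 = true.
From the singleton clause (!q_12), q_12 = false.
From the singleton clause (!q_32), q_32 = false.
From the singleton clause (q_33), q_33 = true.
From the singleton clause (!q_42), q_42 = false.
From the singleton clause (q_43), q_43 = true.
But (!q_43) is also a unit clause — contradiction.
Undo q_22 and try q_22 = false.
From the singleton clause (q_23), q_23 = true.
From the singleton clause (!q_13), q_13 = false.
From the singleton clause (!q_33), q_33 = false.
From the singleton clause (q_32), q_32 = true.
From the singleton clause (!q_12), q_12 = false.
From the singleton clause (!q_42), q_42 = false.
From the singleton clause (q_43), q_43 = true.
But (!q_43) is also a unit clause — contradiction.
Either choice for q_22 ends in contradiction.
Either choice for q_11 ends in contradiction.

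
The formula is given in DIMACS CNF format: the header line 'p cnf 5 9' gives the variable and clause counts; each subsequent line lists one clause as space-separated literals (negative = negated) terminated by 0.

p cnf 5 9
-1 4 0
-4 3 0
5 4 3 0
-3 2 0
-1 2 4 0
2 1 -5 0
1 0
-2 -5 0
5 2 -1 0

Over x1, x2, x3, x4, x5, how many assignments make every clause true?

1

There are 2^5 = 32 truth assignments over (x1, x2, x3, x4, x5).
Split on x1. With x1 = True, the clauses containing x1 are satisfied and ¬x1 drops from the rest; 1 of the 2^4 = 16 assignments to the other variables satisfy what remains.
With x1 = False, by the same count on the reduced clause set, 0 assignments work.
(One model: x1=T, x2=T, x3=T, x4=T, x5=F.)
Total: 1 + 0 = 1.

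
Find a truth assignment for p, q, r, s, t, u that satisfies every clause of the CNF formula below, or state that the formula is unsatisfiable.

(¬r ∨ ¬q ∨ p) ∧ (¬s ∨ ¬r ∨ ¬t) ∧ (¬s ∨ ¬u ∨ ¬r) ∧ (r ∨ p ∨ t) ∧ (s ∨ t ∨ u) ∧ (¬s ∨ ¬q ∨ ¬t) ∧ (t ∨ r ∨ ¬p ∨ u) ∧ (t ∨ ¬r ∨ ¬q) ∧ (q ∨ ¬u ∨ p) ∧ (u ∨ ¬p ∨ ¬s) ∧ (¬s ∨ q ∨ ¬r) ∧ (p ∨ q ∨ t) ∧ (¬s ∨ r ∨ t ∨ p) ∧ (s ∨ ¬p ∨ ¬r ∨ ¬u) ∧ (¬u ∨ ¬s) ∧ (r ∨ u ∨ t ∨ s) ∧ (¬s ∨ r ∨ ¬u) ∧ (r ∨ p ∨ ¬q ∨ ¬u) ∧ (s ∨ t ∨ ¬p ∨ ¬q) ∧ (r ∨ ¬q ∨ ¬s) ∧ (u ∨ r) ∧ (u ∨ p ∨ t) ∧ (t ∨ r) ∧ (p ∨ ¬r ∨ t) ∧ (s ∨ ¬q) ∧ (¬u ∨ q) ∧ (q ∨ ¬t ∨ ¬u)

p ↦ False, q ↦ False, r ↦ True, s ↦ False, t ↦ True, u ↦ False

Branch on u: set u = False.
(r) alone gives r = True.
Branch on q: set q = False.
(¬s) alone gives s = False.
(t) alone gives t = True.
Every clause is now satisfied; p is unconstrained.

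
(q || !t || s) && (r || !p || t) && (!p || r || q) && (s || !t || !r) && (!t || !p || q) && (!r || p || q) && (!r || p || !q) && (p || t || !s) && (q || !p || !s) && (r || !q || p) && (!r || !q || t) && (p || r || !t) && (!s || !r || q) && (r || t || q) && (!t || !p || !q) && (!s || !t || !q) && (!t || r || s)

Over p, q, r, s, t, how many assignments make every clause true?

There are 2^5 = 32 truth assignments over (p, q, r, s, t).
Split on r. With r = true, the clauses containing r are satisfied and !r drops from the rest; 1 of the 2^4 = 16 assignments to the other variables satisfy what remains.
With r = false, by the same count on the reduced clause set, 0 assignments work.
(One model: p=T, q=F, r=T, s=F, t=F.)
Total: 1 + 0 = 1.

1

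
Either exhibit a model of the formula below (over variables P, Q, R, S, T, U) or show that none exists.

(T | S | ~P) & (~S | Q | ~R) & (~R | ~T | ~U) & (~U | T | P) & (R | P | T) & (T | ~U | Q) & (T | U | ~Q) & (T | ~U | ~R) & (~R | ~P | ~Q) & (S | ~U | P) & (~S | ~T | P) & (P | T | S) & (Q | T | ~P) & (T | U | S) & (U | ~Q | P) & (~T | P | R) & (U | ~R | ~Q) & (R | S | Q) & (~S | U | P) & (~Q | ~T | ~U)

P: 0,  Q: 0,  R: 1,  S: 0,  T: 1,  U: 0

Suppose T = 1.
Suppose R = 1.
Unit clause (~U) forces U = 0.
Unit clause (~Q) forces Q = 0.
Unit clause (~S) forces S = 0.
Every clause is now satisfied; P is unconstrained.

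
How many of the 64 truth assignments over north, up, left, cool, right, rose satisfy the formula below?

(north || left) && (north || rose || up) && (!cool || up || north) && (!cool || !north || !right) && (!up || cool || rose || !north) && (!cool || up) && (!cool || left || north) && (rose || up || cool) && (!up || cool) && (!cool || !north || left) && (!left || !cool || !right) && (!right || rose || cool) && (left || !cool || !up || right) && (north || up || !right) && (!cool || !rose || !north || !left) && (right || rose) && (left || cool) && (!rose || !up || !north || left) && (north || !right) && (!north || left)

4

There are 2^6 = 64 truth assignments over (north, up, left, cool, right, rose).
Split on cool. With cool = true, the clauses containing cool are satisfied and !cool drops from the rest; 1 of the 2^5 = 32 assignments to the other variables satisfy what remains.
With cool = false, by the same count on the reduced clause set, 3 assignments work.
(One model: north=F, up=F, left=T, cool=F, right=F, rose=T.)
Total: 1 + 3 = 4.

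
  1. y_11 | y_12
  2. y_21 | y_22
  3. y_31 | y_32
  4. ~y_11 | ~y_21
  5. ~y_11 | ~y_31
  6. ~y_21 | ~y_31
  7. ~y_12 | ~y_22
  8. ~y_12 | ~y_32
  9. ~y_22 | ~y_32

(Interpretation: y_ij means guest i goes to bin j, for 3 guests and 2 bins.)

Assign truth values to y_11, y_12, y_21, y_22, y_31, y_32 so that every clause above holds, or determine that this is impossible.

UNSATISFIABLE

Branch on y_11: set y_11 = 1.
The clause (~y_21) is unit, so y_21 = 0.
The clause (y_22) is unit, so y_22 = 1.
The clause (~y_31) is unit, so y_31 = 0.
The clause (y_32) is unit, so y_32 = 1.
But (~y_32) is also a unit clause — contradiction.
Undo y_11 and try y_11 = 0.
The clause (y_12) is unit, so y_12 = 1.
The clause (~y_22) is unit, so y_22 = 0.
The clause (y_21) is unit, so y_21 = 1.
The clause (~y_31) is unit, so y_31 = 0.
The clause (y_32) is unit, so y_32 = 1.
But (~y_32) is also a unit clause — contradiction.
Either choice for y_11 ends in contradiction.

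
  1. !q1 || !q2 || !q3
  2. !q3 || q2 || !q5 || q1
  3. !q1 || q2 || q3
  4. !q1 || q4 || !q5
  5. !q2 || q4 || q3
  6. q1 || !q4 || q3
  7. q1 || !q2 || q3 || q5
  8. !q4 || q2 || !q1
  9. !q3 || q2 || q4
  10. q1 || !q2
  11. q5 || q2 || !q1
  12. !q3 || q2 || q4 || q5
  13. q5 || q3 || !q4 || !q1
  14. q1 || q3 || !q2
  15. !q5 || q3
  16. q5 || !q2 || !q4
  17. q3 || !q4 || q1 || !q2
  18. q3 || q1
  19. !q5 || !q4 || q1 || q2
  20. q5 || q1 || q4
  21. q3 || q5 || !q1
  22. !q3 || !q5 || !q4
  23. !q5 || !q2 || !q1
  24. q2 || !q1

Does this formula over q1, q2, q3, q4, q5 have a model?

Suppose q1 = false.
Unit clause (!q2) forces q2 = false.
Unit clause (q3) forces q3 = true.
Unit clause (!q5) forces q5 = false.
Unit clause (q4) forces q4 = true.
All clauses are satisfied.
A satisfying assignment: q1 ↦ false, q2 ↦ false, q3 ↦ true, q4 ↦ true, q5 ↦ false.

Yes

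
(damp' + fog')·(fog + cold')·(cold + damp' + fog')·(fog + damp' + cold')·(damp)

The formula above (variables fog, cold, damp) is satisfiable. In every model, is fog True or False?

False

Suppose fog = 1.
From the singleton clause (damp'), damp = 0.
That conflicts with the unit clause (damp).
So every satisfying assignment has fog = False.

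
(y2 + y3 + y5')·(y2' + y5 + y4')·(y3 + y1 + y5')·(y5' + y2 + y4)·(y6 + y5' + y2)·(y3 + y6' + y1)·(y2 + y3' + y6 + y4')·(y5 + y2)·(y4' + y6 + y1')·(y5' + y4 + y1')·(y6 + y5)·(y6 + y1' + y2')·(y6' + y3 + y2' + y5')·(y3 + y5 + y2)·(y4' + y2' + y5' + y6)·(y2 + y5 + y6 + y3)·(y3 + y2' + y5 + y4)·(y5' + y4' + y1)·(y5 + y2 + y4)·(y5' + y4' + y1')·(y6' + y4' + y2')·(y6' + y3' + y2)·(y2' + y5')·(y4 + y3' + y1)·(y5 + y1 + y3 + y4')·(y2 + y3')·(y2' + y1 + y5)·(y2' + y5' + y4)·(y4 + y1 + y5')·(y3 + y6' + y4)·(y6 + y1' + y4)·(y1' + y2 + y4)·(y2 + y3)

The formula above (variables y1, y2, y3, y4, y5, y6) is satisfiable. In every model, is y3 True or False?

Suppose y3 = 0.
From the singleton clause (y2), y2 = 1.
From the singleton clause (y5'), y5 = 0.
From the singleton clause (y4'), y4 = 0.
But (y4) is also a unit clause — contradiction.
So every satisfying assignment has y3 = True.

True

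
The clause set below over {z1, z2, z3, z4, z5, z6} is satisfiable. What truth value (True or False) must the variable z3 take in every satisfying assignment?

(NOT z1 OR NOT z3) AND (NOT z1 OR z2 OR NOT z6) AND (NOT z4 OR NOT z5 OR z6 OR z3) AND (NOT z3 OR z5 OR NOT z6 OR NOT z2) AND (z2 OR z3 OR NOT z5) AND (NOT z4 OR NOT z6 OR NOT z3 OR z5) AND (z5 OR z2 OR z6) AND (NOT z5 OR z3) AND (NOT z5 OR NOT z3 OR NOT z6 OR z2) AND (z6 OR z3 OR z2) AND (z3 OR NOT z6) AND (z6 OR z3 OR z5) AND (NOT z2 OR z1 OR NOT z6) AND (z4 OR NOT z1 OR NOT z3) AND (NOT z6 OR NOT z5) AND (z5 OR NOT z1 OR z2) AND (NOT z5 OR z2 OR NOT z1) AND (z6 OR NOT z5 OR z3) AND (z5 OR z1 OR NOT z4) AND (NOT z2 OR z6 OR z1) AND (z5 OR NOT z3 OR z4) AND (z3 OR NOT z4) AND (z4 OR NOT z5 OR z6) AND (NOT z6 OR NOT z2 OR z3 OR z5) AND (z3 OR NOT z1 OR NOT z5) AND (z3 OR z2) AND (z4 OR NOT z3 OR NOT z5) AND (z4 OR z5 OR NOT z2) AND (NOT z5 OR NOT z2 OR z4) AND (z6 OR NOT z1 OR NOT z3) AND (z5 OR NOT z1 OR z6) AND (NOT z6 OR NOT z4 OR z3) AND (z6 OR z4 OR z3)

Suppose z3 = false.
(NOT z5) alone gives z5 = false.
(NOT z6) alone gives z6 = false.
Now (z6) is unsatisfied and unit — conflict.
So every satisfying assignment has z3 = True.

True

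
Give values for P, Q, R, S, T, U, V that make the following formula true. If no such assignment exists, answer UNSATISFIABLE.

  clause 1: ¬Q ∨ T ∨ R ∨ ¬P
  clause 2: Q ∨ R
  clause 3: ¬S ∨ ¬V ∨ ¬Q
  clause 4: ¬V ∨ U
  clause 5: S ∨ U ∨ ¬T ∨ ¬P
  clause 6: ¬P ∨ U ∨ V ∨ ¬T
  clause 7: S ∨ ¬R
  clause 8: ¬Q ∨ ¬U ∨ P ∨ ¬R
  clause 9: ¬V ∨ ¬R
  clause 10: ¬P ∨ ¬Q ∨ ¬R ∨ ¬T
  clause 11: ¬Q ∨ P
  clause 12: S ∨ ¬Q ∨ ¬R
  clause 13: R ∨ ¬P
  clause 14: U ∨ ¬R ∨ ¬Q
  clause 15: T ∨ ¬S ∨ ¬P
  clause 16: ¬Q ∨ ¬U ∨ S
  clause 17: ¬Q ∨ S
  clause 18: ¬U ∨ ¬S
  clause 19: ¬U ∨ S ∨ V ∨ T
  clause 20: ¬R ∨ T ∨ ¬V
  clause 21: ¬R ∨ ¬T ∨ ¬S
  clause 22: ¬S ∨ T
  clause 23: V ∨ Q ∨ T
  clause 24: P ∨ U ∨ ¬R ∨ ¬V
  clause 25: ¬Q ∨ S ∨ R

Suppose Q = True.
Unit clause (P) forces P = True.
Unit clause (R) forces R = True.
Unit clause (S) forces S = True.
Unit clause (¬V) forces V = False.
Unit clause (¬T) forces T = False.
But (T) is also a unit clause — contradiction.
Undo Q and try Q = False.
Unit clause (R) forces R = True.
Unit clause (S) forces S = True.
Unit clause (¬V) forces V = False.
Unit clause (¬U) forces U = False.
Unit clause (¬T) forces T = False.
But (T) is also a unit clause — contradiction.
Either choice for Q ends in contradiction.

UNSATISFIABLE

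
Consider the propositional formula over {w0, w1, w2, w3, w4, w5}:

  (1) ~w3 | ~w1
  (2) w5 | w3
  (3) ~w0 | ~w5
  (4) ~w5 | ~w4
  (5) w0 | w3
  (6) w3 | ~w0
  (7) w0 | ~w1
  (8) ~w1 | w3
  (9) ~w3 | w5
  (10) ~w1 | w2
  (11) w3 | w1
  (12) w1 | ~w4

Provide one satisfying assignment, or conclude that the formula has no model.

Try w3 = 1.
(~w1) alone gives w1 = 0.
(w5) alone gives w5 = 1.
(~w0) alone gives w0 = 0.
(~w4) alone gives w4 = 0.
All clauses hold; w2 can take either value.

w0 ↦ 0; w1 ↦ 0; w2 ↦ 1; w3 ↦ 1; w4 ↦ 0; w5 ↦ 1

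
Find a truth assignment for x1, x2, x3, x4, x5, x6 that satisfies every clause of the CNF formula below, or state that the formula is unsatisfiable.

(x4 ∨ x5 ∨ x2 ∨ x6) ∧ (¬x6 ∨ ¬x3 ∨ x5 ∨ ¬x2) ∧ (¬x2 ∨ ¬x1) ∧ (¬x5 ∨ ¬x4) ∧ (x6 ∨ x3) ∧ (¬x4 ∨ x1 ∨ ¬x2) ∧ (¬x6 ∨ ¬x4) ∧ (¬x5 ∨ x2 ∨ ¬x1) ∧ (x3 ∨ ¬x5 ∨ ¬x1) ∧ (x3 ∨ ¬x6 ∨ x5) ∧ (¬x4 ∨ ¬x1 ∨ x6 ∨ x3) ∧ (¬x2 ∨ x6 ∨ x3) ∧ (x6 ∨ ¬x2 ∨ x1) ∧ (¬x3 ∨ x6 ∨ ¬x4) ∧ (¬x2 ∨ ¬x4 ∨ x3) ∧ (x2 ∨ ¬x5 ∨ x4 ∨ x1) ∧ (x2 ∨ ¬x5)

x1=False,  x2=True,  x3=False,  x4=False,  x5=True,  x6=True

Case x2 = True:
(¬x1) alone gives x1 = False.
(¬x4) alone gives x4 = False.
(x6) alone gives x6 = True.
Case x3 = False:
(x5) alone gives x5 = True.
This assignment satisfies each clause.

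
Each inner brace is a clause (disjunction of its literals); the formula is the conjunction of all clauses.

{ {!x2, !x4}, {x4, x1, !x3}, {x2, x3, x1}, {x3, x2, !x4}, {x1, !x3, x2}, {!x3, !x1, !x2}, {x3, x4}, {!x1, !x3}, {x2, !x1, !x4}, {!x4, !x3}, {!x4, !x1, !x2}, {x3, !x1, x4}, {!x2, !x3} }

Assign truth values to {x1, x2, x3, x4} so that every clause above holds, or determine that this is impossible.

Branch on x2: set x2 = false.
Branch on x3: set x3 = true.
From the singleton clause (x1), x1 = true.
That conflicts with the unit clause (!x1).
That branch fails; take x3 = false instead.
From the singleton clause (x1), x1 = true.
From the singleton clause (!x4), x4 = false.
That conflicts with the unit clause (x4).
Both values of x3 lead to a conflict.
That branch fails; take x2 = true instead.
From the singleton clause (!x4), x4 = false.
From the singleton clause (x3), x3 = true.
That conflicts with the unit clause (!x3).
Both values of x2 lead to a conflict.

UNSATISFIABLE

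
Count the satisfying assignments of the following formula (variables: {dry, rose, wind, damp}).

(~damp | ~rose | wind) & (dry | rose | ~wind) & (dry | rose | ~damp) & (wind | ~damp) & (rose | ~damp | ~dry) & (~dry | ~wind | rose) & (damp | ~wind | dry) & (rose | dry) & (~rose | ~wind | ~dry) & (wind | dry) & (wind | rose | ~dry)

There are 2^4 = 16 truth assignments over (dry, rose, wind, damp).
Check each against the 11 clauses (columns in the order dry, rose, wind, damp):
  F F F F  ✗ fails (rose | dry)
  F F F T  ✗ fails (dry | rose | ~damp)
  F F T F  ✗ fails (dry | rose | ~wind)
  F F T T  ✗ fails (dry | rose | ~wind)
  F T F F  ✗ fails (wind | dry)
  F T F T  ✗ fails (~damp | ~rose | wind)
  F T T F  ✗ fails (damp | ~wind | dry)
  F T T T  ✓ satisfies all
  T F F F  ✗ fails (wind | rose | ~dry)
  T F F T  ✗ fails (wind | ~damp)
  T F T F  ✗ fails (~dry | ~wind | rose)
  T F T T  ✗ fails (rose | ~damp | ~dry)
  T T F F  ✓ satisfies all
  T T F T  ✗ fails (~damp | ~rose | wind)
  T T T F  ✗ fails (~rose | ~wind | ~dry)
  T T T T  ✗ fails (~rose | ~wind | ~dry)
2 of the 16 rows are models.

2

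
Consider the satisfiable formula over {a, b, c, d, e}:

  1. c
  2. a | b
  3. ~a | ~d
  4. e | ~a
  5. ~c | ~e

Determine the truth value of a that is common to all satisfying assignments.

False

Suppose a = 1.
The clause (c) is unit, so c = 1.
The clause (~d) is unit, so d = 0.
The clause (e) is unit, so e = 1.
That conflicts with the unit clause (~e).
So every satisfying assignment has a = False.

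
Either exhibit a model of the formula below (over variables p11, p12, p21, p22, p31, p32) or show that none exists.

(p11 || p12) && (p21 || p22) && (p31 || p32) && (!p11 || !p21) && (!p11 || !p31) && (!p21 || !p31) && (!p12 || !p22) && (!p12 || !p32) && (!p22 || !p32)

Try p11 = true.
(!p21) alone gives p21 = false.
(p22) alone gives p22 = true.
(!p31) alone gives p31 = false.
(p32) alone gives p32 = true.
Now (!p32) is unsatisfied and unit — conflict.
Undo p11 and try p11 = false.
(p12) alone gives p12 = true.
(!p22) alone gives p22 = false.
(p21) alone gives p21 = true.
(!p31) alone gives p31 = false.
(p32) alone gives p32 = true.
Now (!p32) is unsatisfied and unit — conflict.
Neither p11 = true nor p11 = false works.

UNSATISFIABLE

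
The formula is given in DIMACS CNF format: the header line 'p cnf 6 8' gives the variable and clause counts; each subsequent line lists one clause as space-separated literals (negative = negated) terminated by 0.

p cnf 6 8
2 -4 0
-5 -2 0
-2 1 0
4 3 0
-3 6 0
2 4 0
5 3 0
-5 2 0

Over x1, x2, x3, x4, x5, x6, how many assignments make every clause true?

There are 2^6 = 64 truth assignments over (x1, x2, x3, x4, x5, x6).
Split on x6. With x6 = True, the clauses containing x6 are satisfied and ¬x6 drops from the rest; 2 of the 2^5 = 32 assignments to the other variables satisfy what remains.
With x6 = False, by the same count on the reduced clause set, 0 assignments work.
Total: 2 + 0 = 2.

2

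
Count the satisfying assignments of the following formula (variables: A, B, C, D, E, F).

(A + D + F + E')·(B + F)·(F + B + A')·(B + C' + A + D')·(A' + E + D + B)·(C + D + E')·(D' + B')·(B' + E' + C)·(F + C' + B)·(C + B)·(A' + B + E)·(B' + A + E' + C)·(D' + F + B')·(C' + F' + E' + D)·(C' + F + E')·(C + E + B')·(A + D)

3

There are 2^6 = 64 truth assignments over (A, B, C, D, E, F).
Split on A. With A = 1, the clauses containing A are satisfied and A' drops from the rest; 3 of the 2^5 = 32 assignments to the other variables satisfy what remains.
With A = 0, by the same count on the reduced clause set, 0 assignments work.
(One model: A=T, B=F, C=T, D=T, E=T, F=T.)
Total: 3 + 0 = 3.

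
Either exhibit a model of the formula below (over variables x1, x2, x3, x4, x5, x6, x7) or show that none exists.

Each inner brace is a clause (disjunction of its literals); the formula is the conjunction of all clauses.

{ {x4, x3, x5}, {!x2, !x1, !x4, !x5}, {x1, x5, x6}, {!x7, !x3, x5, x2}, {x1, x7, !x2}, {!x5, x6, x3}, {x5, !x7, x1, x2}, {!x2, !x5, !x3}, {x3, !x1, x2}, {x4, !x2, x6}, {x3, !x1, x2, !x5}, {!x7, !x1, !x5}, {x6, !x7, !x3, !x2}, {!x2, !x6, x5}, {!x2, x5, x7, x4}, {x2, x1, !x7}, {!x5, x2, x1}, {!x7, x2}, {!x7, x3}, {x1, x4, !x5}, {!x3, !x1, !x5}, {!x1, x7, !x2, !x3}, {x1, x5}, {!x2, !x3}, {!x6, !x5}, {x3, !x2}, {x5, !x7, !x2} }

Case x7 = false:
Case x1 = true:
Case x3 = true:
(!x5) alone gives x5 = false.
(!x2) alone gives x2 = false.
Every clause is now satisfied; x4, x6 are unconstrained.

x1 ↦ true; x2 ↦ false; x3 ↦ true; x4 ↦ true; x5 ↦ false; x6 ↦ false; x7 ↦ false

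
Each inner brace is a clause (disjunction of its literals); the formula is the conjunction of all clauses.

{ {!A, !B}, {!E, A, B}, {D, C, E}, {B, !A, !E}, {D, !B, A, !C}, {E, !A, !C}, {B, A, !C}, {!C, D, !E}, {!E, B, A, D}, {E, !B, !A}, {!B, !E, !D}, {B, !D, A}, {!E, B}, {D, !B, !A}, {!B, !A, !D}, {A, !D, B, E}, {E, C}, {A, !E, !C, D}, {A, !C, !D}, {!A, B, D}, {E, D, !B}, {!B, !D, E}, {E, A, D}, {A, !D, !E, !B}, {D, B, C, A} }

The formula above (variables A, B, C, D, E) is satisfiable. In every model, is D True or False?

False

Suppose D = true.
Try A = false.
From the singleton clause (B), B = true.
From the singleton clause (!E), E = false.
But (E) is also a unit clause — contradiction.
That branch fails; take A = true instead.
From the singleton clause (!B), B = false.
From the singleton clause (!E), E = false.
From the singleton clause (!C), C = false.
But (C) is also a unit clause — contradiction.
Neither A = true nor A = false works.
So every satisfying assignment has D = False.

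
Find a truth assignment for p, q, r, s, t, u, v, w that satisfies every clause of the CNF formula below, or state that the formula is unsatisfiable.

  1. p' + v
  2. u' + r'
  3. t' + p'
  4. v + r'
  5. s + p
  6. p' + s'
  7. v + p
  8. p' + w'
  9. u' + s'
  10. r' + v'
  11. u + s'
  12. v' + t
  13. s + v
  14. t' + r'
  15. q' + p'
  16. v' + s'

Case p = 0:
Unit clause (s) forces s = 1.
Unit clause (v) forces v = 1.
Now (v') is unsatisfied and unit — conflict.
So p must be the other value — set p = 1.
Unit clause (v) forces v = 1.
Unit clause (t') forces t = 0.
Now (t) is unsatisfied and unit — conflict.
Both values of p lead to a conflict.

UNSATISFIABLE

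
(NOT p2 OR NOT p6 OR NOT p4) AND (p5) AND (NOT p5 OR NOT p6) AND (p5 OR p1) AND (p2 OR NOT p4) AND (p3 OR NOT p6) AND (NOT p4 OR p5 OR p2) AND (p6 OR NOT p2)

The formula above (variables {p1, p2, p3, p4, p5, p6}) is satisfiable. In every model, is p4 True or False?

False

Suppose p4 = true.
Unit clause (p5) forces p5 = true.
Unit clause (NOT p6) forces p6 = false.
Unit clause (p2) forces p2 = true.
That conflicts with the unit clause (NOT p2).
So every satisfying assignment has p4 = False.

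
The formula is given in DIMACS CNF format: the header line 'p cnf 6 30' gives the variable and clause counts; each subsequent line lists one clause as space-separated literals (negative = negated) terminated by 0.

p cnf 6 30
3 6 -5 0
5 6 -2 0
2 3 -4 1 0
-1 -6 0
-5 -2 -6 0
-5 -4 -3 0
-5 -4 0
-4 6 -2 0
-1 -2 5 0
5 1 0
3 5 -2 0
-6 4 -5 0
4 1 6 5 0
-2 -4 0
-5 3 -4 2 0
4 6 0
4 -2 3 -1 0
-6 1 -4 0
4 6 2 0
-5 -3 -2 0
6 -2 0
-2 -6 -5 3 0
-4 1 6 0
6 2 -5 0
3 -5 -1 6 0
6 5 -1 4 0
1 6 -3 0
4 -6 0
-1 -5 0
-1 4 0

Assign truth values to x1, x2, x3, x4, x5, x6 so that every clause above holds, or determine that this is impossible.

x1: True,  x2: False,  x3: False,  x4: True,  x5: False,  x6: False

Branch on x1: set x1 = True.
(¬x6) alone gives x6 = False.
(x4) alone gives x4 = True.
(¬x5) alone gives x5 = False.
(¬x2) alone gives x2 = False.
No clause remains; x3 is free.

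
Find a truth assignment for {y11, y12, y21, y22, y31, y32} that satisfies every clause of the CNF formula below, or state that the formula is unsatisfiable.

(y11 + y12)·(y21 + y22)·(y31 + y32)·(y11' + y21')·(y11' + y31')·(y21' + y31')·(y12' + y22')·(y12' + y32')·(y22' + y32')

Case y11 = 1:
From the singleton clause (y21'), y21 = 0.
From the singleton clause (y22), y22 = 1.
From the singleton clause (y31'), y31 = 0.
From the singleton clause (y32), y32 = 1.
Now (y32') is unsatisfied and unit — conflict.
That branch fails; take y11 = 0 instead.
From the singleton clause (y12), y12 = 1.
From the singleton clause (y22'), y22 = 0.
From the singleton clause (y21), y21 = 1.
From the singleton clause (y31'), y31 = 0.
From the singleton clause (y32), y32 = 1.
Now (y32') is unsatisfied and unit — conflict.
Neither y11 = 1 nor y11 = 0 works.

UNSATISFIABLE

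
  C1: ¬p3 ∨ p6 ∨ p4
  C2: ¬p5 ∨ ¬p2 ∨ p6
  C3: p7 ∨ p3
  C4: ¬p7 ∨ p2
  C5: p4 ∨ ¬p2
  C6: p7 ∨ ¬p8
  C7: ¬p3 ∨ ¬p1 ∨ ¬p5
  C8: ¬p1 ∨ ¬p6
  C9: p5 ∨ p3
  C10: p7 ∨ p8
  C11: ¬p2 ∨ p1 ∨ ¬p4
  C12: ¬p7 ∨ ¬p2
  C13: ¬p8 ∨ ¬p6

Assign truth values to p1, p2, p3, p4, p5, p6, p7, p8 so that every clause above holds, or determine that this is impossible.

Suppose p7 = True.
From the singleton clause (p2), p2 = True.
That conflicts with the unit clause (¬p2).
That branch fails; take p7 = False instead.
From the singleton clause (p3), p3 = True.
From the singleton clause (¬p8), p8 = False.
That conflicts with the unit clause (p8).
Either choice for p7 ends in contradiction.

UNSATISFIABLE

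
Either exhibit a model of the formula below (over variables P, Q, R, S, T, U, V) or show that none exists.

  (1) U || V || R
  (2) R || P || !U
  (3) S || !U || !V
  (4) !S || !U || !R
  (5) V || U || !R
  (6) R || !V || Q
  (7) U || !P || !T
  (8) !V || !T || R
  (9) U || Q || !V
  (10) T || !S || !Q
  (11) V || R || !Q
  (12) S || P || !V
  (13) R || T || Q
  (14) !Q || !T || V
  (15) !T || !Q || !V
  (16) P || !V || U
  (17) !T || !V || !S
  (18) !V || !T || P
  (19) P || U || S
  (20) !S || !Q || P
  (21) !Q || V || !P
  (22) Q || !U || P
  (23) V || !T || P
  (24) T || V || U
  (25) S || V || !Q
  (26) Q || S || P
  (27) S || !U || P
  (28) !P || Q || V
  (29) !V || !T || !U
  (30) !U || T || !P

Try U = false.
Try V = true.
(Q) alone gives Q = true.
(!T) alone gives T = false.
(!S) alone gives S = false.
(P) alone gives P = true.
All clauses hold; R can take either value.

P ↦ true, Q ↦ true, R ↦ true, S ↦ false, T ↦ false, U ↦ false, V ↦ true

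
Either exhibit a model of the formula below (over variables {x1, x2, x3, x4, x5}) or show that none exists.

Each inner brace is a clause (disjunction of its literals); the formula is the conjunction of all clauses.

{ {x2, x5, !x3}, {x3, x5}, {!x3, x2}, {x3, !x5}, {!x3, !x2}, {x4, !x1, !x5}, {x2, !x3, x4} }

UNSATISFIABLE

Suppose x3 = true.
The clause (x2) is unit, so x2 = true.
That conflicts with the unit clause (!x2).
So x3 must be the other value — set x3 = false.
The clause (x5) is unit, so x5 = true.
That conflicts with the unit clause (!x5).
Both values of x3 lead to a conflict.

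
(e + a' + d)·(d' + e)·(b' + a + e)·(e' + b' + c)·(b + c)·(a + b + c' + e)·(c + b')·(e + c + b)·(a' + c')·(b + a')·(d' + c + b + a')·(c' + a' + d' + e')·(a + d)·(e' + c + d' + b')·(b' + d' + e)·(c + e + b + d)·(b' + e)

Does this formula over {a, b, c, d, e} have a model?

Case d = 1:
Unit clause (e) forces e = 1.
Case b = 1:
Unit clause (c) forces c = 1.
Unit clause (a') forces a = 0.
All clauses are satisfied.
A satisfying assignment: a=0,  b=1,  c=1,  d=1,  e=1.

Satisfiable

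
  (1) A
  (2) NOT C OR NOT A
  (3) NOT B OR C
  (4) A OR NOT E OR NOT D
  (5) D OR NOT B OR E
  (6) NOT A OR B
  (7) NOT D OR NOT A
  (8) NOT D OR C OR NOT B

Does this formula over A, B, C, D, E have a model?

No, unsatisfiable

The clause (A) is unit, so A = true.
The clause (NOT C) is unit, so C = false.
The clause (NOT B) is unit, so B = false.
Now (B) is unsatisfied and unit — conflict.
No assignment satisfies every clause.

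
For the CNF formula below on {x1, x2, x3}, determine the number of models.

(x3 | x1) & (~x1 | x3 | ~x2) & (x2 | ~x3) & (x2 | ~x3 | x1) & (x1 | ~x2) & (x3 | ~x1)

There are 2^3 = 8 truth assignments over (x1, x2, x3).
Check each against the 6 clauses (columns in the order x1, x2, x3):
  F F F  ✗ fails (x3 | x1)
  F F T  ✗ fails (x2 | ~x3)
  F T F  ✗ fails (x3 | x1)
  F T T  ✗ fails (x1 | ~x2)
  T F F  ✗ fails (x3 | ~x1)
  T F T  ✗ fails (x2 | ~x3)
  T T F  ✗ fails (~x1 | x3 | ~x2)
  T T T  ✓ satisfies all
1 of the 8 rows is a model.

1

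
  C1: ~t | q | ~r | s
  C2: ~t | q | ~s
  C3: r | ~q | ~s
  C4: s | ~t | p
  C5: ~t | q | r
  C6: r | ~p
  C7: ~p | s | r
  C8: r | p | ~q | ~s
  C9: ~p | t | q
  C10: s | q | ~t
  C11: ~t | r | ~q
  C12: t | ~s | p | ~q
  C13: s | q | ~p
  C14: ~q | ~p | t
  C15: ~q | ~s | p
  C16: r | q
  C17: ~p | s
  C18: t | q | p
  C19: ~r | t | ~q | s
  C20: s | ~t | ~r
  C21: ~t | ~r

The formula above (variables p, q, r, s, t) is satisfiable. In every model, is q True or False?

True

Suppose q = 0.
(r) alone gives r = 1.
(~t) alone gives t = 0.
(~p) alone gives p = 0.
That conflicts with the unit clause (p).
So every satisfying assignment has q = True.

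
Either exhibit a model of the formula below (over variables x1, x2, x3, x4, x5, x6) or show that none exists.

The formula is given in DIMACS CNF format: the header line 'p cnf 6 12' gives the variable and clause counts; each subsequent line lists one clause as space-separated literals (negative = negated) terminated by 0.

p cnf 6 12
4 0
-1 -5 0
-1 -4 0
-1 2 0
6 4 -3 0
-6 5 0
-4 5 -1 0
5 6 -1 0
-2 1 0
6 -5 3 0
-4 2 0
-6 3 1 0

Unit clause (x4) forces x4 = True.
Unit clause (¬x1) forces x1 = False.
Unit clause (¬x2) forces x2 = False.
That conflicts with the unit clause (x2).

UNSATISFIABLE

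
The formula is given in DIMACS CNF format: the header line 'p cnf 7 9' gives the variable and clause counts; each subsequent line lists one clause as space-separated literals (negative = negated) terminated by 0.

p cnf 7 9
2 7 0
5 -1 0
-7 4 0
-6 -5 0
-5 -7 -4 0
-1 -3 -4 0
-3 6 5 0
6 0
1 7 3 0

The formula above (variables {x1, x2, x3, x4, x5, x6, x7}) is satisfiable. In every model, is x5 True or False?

Suppose x5 = True.
(¬x6) alone gives x6 = False.
That conflicts with the unit clause (x6).
So every satisfying assignment has x5 = False.

False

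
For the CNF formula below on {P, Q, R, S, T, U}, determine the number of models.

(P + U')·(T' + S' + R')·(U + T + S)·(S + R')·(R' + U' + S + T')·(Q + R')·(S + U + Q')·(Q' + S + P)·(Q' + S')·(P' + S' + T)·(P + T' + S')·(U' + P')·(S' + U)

2

There are 2^6 = 64 truth assignments over (P, Q, R, S, T, U).
Split on T. With T = 1, the clauses containing T are satisfied and T' drops from the rest; 2 of the 2^5 = 32 assignments to the other variables satisfy what remains.
With T = 0, by the same count on the reduced clause set, 0 assignments work.
(One model: P=F, Q=F, R=F, S=F, T=T, U=F.)
Total: 2 + 0 = 2.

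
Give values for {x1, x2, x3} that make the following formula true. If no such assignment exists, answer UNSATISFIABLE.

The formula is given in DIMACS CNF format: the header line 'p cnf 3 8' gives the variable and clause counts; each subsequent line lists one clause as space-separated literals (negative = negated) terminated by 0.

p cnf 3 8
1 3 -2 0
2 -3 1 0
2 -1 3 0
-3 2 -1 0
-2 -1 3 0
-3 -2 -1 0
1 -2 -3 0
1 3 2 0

UNSATISFIABLE

Try x1 = True.
Try x2 = True.
Unit clause (x3) forces x3 = True.
Now (¬x3) is unsatisfied and unit — conflict.
That branch fails; take x2 = False instead.
Unit clause (x3) forces x3 = True.
Now (¬x3) is unsatisfied and unit — conflict.
Both values of x2 lead to a conflict.
That branch fails; take x1 = False instead.
Try x3 = True.
Unit clause (x2) forces x2 = True.
Now (¬x2) is unsatisfied and unit — conflict.
That branch fails; take x3 = False instead.
Unit clause (¬x2) forces x2 = False.
Now (x2) is unsatisfied and unit — conflict.
Both values of x3 lead to a conflict.
Both values of x1 lead to a conflict.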